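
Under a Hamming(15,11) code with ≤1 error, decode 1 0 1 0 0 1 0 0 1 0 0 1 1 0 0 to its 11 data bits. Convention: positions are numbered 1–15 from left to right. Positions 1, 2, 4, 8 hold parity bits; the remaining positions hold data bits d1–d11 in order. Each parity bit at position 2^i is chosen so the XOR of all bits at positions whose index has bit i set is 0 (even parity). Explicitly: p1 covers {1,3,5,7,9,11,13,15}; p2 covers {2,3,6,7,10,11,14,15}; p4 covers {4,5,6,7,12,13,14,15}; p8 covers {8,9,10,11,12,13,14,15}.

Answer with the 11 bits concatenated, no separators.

10101000100

s1 (pos 1,3,5,7,9,11,13,15): 1⊕1⊕0⊕0⊕1⊕0⊕1⊕0 = 0
s2 (pos 2,3,6,7,10,11,14,15): 0⊕1⊕1⊕0⊕0⊕0⊕0⊕0 = 0
s4 (pos 4,5,6,7,12,13,14,15): 0⊕0⊕1⊕0⊕1⊕1⊕0⊕0 = 1
s8 (pos 8,9,10,11,12,13,14,15): 0⊕1⊕0⊕0⊕1⊕1⊕0⊕0 = 1
Syndrome s8…s1 = 1100 → error at position 12.
Flip position 12: 101001001001100 → 101001001000100
Read data bits from positions 3,5,6,7,9,10,11,12,13,14,15: 10101000100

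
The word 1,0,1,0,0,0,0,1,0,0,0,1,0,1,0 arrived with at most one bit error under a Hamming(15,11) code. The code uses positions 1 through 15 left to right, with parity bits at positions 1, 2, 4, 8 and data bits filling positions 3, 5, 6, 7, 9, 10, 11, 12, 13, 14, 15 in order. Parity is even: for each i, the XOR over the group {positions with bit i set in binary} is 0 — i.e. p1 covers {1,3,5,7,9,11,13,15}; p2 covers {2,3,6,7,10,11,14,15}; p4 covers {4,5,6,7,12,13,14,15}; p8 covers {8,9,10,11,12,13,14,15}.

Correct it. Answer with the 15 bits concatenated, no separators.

s1 (pos 1,3,5,7,9,11,13,15): 1⊕1⊕0⊕0⊕0⊕0⊕0⊕0 = 0
s2 (pos 2,3,6,7,10,11,14,15): 0⊕1⊕0⊕0⊕0⊕0⊕1⊕0 = 0
s4 (pos 4,5,6,7,12,13,14,15): 0⊕0⊕0⊕0⊕1⊕0⊕1⊕0 = 0
s8 (pos 8,9,10,11,12,13,14,15): 1⊕0⊕0⊕0⊕1⊕0⊕1⊕0 = 1
Syndrome s8…s1 = 1000 → error at position 8.
Flip position 8: 101000010001010 → 101000000001010

101000000001010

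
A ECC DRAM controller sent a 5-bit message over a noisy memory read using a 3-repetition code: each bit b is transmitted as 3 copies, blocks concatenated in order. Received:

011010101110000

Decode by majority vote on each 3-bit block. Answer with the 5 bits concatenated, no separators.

Block 1 (011): 2 ones → 1
Block 2 (010): 1 one → 0
Block 3 (101): 2 ones → 1
Block 4 (110): 2 ones → 1
Block 5 (000): 0 ones → 0

10110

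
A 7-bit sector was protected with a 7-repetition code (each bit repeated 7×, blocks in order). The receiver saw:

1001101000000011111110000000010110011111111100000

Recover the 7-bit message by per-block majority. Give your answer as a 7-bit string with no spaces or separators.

Block 1 (1001101): 4 ones → 1
Block 2 (0000000): 0 ones → 0
Block 3 (1111111): 7 ones → 1
Block 4 (0000000): 0 ones → 0
Block 5 (0101100): 3 ones → 0
Block 6 (1111111): 7 ones → 1
Block 7 (1100000): 2 ones → 0

1010010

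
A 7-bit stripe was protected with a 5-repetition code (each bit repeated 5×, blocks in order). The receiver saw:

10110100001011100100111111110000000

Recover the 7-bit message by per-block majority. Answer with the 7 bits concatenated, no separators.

Block 1 (10110): 3 ones → 1
Block 2 (10000): 1 one → 0
Block 3 (10111): 4 ones → 1
Block 4 (00100): 1 one → 0
Block 5 (11111): 5 ones → 1
Block 6 (11100): 3 ones → 1
Block 7 (00000): 0 ones → 0

1010110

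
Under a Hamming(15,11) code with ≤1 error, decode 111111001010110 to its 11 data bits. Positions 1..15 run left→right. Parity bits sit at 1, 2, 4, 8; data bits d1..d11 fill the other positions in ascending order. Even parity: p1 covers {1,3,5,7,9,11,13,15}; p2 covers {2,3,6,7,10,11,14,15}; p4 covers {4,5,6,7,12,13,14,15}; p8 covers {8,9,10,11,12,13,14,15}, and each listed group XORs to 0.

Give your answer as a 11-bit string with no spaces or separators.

11001010110

s1 (pos 1,3,5,7,9,11,13,15): 1⊕1⊕1⊕0⊕1⊕1⊕1⊕0 = 0
s2 (pos 2,3,6,7,10,11,14,15): 1⊕1⊕1⊕0⊕0⊕1⊕1⊕0 = 1
s4 (pos 4,5,6,7,12,13,14,15): 1⊕1⊕1⊕0⊕0⊕1⊕1⊕0 = 1
s8 (pos 8,9,10,11,12,13,14,15): 0⊕1⊕0⊕1⊕0⊕1⊕1⊕0 = 0
Syndrome s8…s1 = 0110 → error at position 6.
Flip position 6: 111111001010110 → 111110001010110
Read data bits from positions 3,5,6,7,9,10,11,12,13,14,15: 11001010110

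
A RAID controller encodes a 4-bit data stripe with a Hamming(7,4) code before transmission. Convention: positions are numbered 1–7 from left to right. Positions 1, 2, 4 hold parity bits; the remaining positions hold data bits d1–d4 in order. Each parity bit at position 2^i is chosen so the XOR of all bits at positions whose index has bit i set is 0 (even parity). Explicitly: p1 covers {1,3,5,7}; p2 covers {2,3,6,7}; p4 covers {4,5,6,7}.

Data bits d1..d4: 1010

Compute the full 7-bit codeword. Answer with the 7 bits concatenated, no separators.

1011010

Place data at non-parity positions: p1 p2 1 p4 0 1 0
p1 (pos 1,3,5,7): XOR of data positions = 1⊕0⊕0 = 1
p2 (pos 2,3,6,7): XOR of data positions = 1⊕1⊕0 = 0
p4 (pos 4,5,6,7): XOR of data positions = 0⊕1⊕0 = 1
Codeword: 1011010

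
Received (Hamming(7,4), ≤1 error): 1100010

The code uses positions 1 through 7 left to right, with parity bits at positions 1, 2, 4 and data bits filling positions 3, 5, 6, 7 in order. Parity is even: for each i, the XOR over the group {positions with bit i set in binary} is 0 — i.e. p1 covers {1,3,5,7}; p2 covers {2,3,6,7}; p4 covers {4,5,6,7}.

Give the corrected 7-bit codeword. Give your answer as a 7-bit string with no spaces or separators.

s1 (pos 1,3,5,7): 1⊕0⊕0⊕0 = 1
s2 (pos 2,3,6,7): 1⊕0⊕1⊕0 = 0
s4 (pos 4,5,6,7): 0⊕0⊕1⊕0 = 1
Syndrome s4…s1 = 101 → error at position 5.
Flip position 5: 1100010 → 1100110

1100110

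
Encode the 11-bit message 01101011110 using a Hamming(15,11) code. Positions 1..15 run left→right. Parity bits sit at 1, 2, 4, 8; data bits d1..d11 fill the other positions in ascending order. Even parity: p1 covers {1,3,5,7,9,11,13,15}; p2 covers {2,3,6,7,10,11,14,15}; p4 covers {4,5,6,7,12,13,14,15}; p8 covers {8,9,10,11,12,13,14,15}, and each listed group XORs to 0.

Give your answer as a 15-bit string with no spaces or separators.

Place data at non-parity positions: p1 p2 0 p4 1 1 0 p8 1 0 1 1 1 1 0
p1 (pos 1,3,5,7,9,11,13,15): XOR of data positions = 0⊕1⊕0⊕1⊕1⊕1⊕0 = 0
p2 (pos 2,3,6,7,10,11,14,15): XOR of data positions = 0⊕1⊕0⊕0⊕1⊕1⊕0 = 1
p4 (pos 4,5,6,7,12,13,14,15): XOR of data positions = 1⊕1⊕0⊕1⊕1⊕1⊕0 = 1
p8 (pos 8,9,10,11,12,13,14,15): XOR of data positions = 1⊕0⊕1⊕1⊕1⊕1⊕0 = 1
Codeword: 010111011011110

010111011011110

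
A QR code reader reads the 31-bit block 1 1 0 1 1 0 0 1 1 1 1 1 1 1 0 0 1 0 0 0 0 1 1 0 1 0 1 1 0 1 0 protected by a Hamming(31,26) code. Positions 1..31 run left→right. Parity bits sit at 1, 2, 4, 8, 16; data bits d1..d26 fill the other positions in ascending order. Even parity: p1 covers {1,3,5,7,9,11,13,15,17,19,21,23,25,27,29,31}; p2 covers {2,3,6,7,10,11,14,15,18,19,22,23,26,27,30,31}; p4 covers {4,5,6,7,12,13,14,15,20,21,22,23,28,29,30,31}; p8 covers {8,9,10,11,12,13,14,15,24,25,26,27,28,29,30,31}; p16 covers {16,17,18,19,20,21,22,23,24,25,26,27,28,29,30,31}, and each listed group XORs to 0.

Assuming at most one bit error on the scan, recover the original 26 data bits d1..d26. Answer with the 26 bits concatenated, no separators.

01001111110100001101011110

s1 (pos 1,3,5,7,9,11,13,15,17,19,21,23,25,27,29,31): 1⊕0⊕1⊕0⊕1⊕1⊕1⊕0⊕1⊕0⊕0⊕1⊕1⊕1⊕0⊕0 = 1
s2 (pos 2,3,6,7,10,11,14,15,18,19,22,23,26,27,30,31): 1⊕0⊕0⊕0⊕1⊕1⊕1⊕0⊕0⊕0⊕1⊕1⊕0⊕1⊕1⊕0 = 0
s4 (pos 4,5,6,7,12,13,14,15,20,21,22,23,28,29,30,31): 1⊕1⊕0⊕0⊕1⊕1⊕1⊕0⊕0⊕0⊕1⊕1⊕1⊕0⊕1⊕0 = 1
s8 (pos 8,9,10,11,12,13,14,15,24,25,26,27,28,29,30,31): 1⊕1⊕1⊕1⊕1⊕1⊕1⊕0⊕0⊕1⊕0⊕1⊕1⊕0⊕1⊕0 = 1
s16 (pos 16,17,18,19,20,21,22,23,24,25,26,27,28,29,30,31): 0⊕1⊕0⊕0⊕0⊕0⊕1⊕1⊕0⊕1⊕0⊕1⊕1⊕0⊕1⊕0 = 1
Syndrome s16…s1 = 11101 → error at position 29.
Flip position 29: 1101100111111100100001101011010 → 1101100111111100100001101011110
Read data bits from positions 3,5,6,7,9,10,11,12,13,14,15,17,18,19,20,21,22,23,24,25,26,27,28,29,30,31: 01001111110100001101011110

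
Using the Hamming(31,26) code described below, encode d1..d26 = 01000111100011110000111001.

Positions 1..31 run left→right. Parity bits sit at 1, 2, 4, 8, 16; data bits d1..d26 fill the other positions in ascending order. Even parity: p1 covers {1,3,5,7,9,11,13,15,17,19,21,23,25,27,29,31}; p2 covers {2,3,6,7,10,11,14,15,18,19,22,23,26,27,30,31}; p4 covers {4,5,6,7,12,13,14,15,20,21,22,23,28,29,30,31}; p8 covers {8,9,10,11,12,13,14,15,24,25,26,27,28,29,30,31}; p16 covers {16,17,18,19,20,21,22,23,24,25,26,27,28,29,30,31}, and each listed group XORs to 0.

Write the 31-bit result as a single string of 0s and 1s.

Place data at non-parity positions: p1 p2 0 p4 1 0 0 p8 0 1 1 1 1 0 0 p16 0 1 1 1 1 0 0 0 0 1 1 1 0 0 1
p1 (pos 1,3,5,7,9,11,13,15,17,19,21,23,25,27,29,31): XOR of data positions = 0⊕1⊕0⊕0⊕1⊕1⊕0⊕0⊕1⊕1⊕0⊕0⊕1⊕0⊕1 = 1
p2 (pos 2,3,6,7,10,11,14,15,18,19,22,23,26,27,30,31): XOR of data positions = 0⊕0⊕0⊕1⊕1⊕0⊕0⊕1⊕1⊕0⊕0⊕1⊕1⊕0⊕1 = 1
p4 (pos 4,5,6,7,12,13,14,15,20,21,22,23,28,29,30,31): XOR of data positions = 1⊕0⊕0⊕1⊕1⊕0⊕0⊕1⊕1⊕0⊕0⊕1⊕0⊕0⊕1 = 1
p8 (pos 8,9,10,11,12,13,14,15,24,25,26,27,28,29,30,31): XOR of data positions = 0⊕1⊕1⊕1⊕1⊕0⊕0⊕0⊕0⊕1⊕1⊕1⊕0⊕0⊕1 = 0
p16 (pos 16,17,18,19,20,21,22,23,24,25,26,27,28,29,30,31): XOR of data positions = 0⊕1⊕1⊕1⊕1⊕0⊕0⊕0⊕0⊕1⊕1⊕1⊕0⊕0⊕1 = 0
Codeword: 1101100001111000011110000111001

1101100001111000011110000111001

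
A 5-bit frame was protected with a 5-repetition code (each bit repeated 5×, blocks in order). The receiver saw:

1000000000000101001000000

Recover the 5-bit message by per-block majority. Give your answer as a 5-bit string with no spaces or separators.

00000

Block 1 (10000): 1 one → 0
Block 2 (00000): 0 ones → 0
Block 3 (00010): 1 one → 0
Block 4 (10010): 2 ones → 0
Block 5 (00000): 0 ones → 0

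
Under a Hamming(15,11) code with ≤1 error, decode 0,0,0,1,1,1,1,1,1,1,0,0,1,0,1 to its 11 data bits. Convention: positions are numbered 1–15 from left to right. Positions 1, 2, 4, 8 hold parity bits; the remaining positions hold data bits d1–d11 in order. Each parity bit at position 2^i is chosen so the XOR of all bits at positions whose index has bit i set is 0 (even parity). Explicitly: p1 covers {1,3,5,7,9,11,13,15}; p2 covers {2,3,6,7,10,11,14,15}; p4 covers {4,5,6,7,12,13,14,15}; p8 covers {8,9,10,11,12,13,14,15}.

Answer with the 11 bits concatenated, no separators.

s1 (pos 1,3,5,7,9,11,13,15): 0⊕0⊕1⊕1⊕1⊕0⊕1⊕1 = 1
s2 (pos 2,3,6,7,10,11,14,15): 0⊕0⊕1⊕1⊕1⊕0⊕0⊕1 = 0
s4 (pos 4,5,6,7,12,13,14,15): 1⊕1⊕1⊕1⊕0⊕1⊕0⊕1 = 0
s8 (pos 8,9,10,11,12,13,14,15): 1⊕1⊕1⊕0⊕0⊕1⊕0⊕1 = 1
Syndrome s8…s1 = 1001 → error at position 9.
Flip position 9: 000111111100101 → 000111110100101
Read data bits from positions 3,5,6,7,9,10,11,12,13,14,15: 01110100101

01110100101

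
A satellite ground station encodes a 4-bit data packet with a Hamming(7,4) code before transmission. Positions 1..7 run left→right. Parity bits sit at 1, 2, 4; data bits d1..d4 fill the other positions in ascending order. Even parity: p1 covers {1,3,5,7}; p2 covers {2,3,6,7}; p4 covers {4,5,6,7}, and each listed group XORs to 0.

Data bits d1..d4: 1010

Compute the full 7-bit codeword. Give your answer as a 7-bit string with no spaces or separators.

1011010

Place data at non-parity positions: p1 p2 1 p4 0 1 0
p1 (pos 1,3,5,7): XOR of data positions = 1⊕0⊕0 = 1
p2 (pos 2,3,6,7): XOR of data positions = 1⊕1⊕0 = 0
p4 (pos 4,5,6,7): XOR of data positions = 0⊕1⊕0 = 1
Codeword: 1011010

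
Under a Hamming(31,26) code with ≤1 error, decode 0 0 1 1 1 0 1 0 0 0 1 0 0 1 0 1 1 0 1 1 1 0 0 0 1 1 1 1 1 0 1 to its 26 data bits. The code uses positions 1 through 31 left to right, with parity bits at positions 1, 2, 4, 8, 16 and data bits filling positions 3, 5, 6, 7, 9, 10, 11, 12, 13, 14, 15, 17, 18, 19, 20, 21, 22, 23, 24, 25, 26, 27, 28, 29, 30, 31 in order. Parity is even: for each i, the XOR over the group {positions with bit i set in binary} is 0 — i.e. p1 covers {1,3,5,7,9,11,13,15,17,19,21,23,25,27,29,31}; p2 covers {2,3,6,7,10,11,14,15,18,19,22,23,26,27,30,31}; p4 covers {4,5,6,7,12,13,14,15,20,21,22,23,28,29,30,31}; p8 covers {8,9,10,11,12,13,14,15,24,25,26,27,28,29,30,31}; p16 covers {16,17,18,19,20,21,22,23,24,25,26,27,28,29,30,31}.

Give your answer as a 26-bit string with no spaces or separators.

11010010010101100001111101

s1 (pos 1,3,5,7,9,11,13,15,17,19,21,23,25,27,29,31): 0⊕1⊕1⊕1⊕0⊕1⊕0⊕0⊕1⊕1⊕1⊕0⊕1⊕1⊕1⊕1 = 1
s2 (pos 2,3,6,7,10,11,14,15,18,19,22,23,26,27,30,31): 0⊕1⊕0⊕1⊕0⊕1⊕1⊕0⊕0⊕1⊕0⊕0⊕1⊕1⊕0⊕1 = 0
s4 (pos 4,5,6,7,12,13,14,15,20,21,22,23,28,29,30,31): 1⊕1⊕0⊕1⊕0⊕0⊕1⊕0⊕1⊕1⊕0⊕0⊕1⊕1⊕0⊕1 = 1
s8 (pos 8,9,10,11,12,13,14,15,24,25,26,27,28,29,30,31): 0⊕0⊕0⊕1⊕0⊕0⊕1⊕0⊕0⊕1⊕1⊕1⊕1⊕1⊕0⊕1 = 0
s16 (pos 16,17,18,19,20,21,22,23,24,25,26,27,28,29,30,31): 1⊕1⊕0⊕1⊕1⊕1⊕0⊕0⊕0⊕1⊕1⊕1⊕1⊕1⊕0⊕1 = 1
Syndrome s16…s1 = 10101 → error at position 21.
Flip position 21: 0011101000100101101110001111101 → 0011101000100101101100001111101
Read data bits from positions 3,5,6,7,9,10,11,12,13,14,15,17,18,19,20,21,22,23,24,25,26,27,28,29,30,31: 11010010010101100001111101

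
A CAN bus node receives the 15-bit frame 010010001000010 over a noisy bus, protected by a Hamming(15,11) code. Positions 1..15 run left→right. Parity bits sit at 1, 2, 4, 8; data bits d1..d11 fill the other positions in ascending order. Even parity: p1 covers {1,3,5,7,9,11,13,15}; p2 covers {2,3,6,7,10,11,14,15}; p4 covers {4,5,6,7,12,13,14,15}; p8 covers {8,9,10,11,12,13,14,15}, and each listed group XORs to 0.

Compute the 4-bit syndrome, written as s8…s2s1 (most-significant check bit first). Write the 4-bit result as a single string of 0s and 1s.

0000

s1 (pos 1,3,5,7,9,11,13,15): 0⊕0⊕1⊕0⊕1⊕0⊕0⊕0 = 0
s2 (pos 2,3,6,7,10,11,14,15): 1⊕0⊕0⊕0⊕0⊕0⊕1⊕0 = 0
s4 (pos 4,5,6,7,12,13,14,15): 0⊕1⊕0⊕0⊕0⊕0⊕1⊕0 = 0
s8 (pos 8,9,10,11,12,13,14,15): 0⊕1⊕0⊕0⊕0⊕0⊕1⊕0 = 0
Syndrome s8…s1 = 0000 → no error.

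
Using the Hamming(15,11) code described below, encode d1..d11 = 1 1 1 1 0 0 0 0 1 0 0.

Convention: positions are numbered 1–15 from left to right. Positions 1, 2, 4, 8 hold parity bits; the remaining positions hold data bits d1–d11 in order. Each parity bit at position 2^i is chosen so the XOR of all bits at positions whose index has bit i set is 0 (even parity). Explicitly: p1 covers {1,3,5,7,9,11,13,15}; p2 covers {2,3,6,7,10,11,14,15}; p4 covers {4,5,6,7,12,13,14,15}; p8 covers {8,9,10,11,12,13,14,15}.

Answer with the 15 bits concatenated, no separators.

Place data at non-parity positions: p1 p2 1 p4 1 1 1 p8 0 0 0 0 1 0 0
p1 (pos 1,3,5,7,9,11,13,15): XOR of data positions = 1⊕1⊕1⊕0⊕0⊕1⊕0 = 0
p2 (pos 2,3,6,7,10,11,14,15): XOR of data positions = 1⊕1⊕1⊕0⊕0⊕0⊕0 = 1
p4 (pos 4,5,6,7,12,13,14,15): XOR of data positions = 1⊕1⊕1⊕0⊕1⊕0⊕0 = 0
p8 (pos 8,9,10,11,12,13,14,15): XOR of data positions = 0⊕0⊕0⊕0⊕1⊕0⊕0 = 1
Codeword: 011011110000100

011011110000100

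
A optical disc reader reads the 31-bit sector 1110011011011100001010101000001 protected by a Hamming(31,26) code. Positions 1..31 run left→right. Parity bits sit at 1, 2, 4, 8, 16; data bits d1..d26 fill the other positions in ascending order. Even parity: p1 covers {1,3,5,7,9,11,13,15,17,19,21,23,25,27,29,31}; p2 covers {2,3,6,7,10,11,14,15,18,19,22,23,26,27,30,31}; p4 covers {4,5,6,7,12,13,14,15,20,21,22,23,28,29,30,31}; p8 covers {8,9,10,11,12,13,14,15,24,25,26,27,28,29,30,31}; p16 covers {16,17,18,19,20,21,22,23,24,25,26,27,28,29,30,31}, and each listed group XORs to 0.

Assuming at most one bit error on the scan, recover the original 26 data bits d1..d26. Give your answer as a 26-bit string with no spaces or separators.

s1 (pos 1,3,5,7,9,11,13,15,17,19,21,23,25,27,29,31): 1⊕1⊕0⊕1⊕1⊕0⊕1⊕0⊕0⊕1⊕1⊕1⊕1⊕0⊕0⊕1 = 0
s2 (pos 2,3,6,7,10,11,14,15,18,19,22,23,26,27,30,31): 1⊕1⊕1⊕1⊕1⊕0⊕1⊕0⊕0⊕1⊕0⊕1⊕0⊕0⊕0⊕1 = 1
s4 (pos 4,5,6,7,12,13,14,15,20,21,22,23,28,29,30,31): 0⊕0⊕1⊕1⊕1⊕1⊕1⊕0⊕0⊕1⊕0⊕1⊕0⊕0⊕0⊕1 = 0
s8 (pos 8,9,10,11,12,13,14,15,24,25,26,27,28,29,30,31): 0⊕1⊕1⊕0⊕1⊕1⊕1⊕0⊕0⊕1⊕0⊕0⊕0⊕0⊕0⊕1 = 1
s16 (pos 16,17,18,19,20,21,22,23,24,25,26,27,28,29,30,31): 0⊕0⊕0⊕1⊕0⊕1⊕0⊕1⊕0⊕1⊕0⊕0⊕0⊕0⊕0⊕1 = 1
Syndrome s16…s1 = 11010 → error at position 26.
Flip position 26: 1110011011011100001010101000001 → 1110011011011100001010101100001
Read data bits from positions 3,5,6,7,9,10,11,12,13,14,15,17,18,19,20,21,22,23,24,25,26,27,28,29,30,31: 10111101110001010101100001

10111101110001010101100001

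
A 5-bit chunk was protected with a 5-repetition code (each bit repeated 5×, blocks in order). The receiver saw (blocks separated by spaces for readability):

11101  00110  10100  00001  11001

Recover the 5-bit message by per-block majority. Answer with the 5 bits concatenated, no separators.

Block 1 (11101): 4 ones → 1
Block 2 (00110): 2 ones → 0
Block 3 (10100): 2 ones → 0
Block 4 (00001): 1 one → 0
Block 5 (11001): 3 ones → 1

10001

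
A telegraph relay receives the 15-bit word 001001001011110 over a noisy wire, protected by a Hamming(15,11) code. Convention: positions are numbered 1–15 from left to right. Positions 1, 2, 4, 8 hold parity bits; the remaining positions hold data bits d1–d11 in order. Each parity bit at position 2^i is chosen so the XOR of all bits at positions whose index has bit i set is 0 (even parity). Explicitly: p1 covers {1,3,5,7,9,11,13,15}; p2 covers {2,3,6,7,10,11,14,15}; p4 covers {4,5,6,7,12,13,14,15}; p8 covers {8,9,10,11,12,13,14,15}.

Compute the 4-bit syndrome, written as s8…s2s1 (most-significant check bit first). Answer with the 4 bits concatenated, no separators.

s1 (pos 1,3,5,7,9,11,13,15): 0⊕1⊕0⊕0⊕1⊕1⊕1⊕0 = 0
s2 (pos 2,3,6,7,10,11,14,15): 0⊕1⊕1⊕0⊕0⊕1⊕1⊕0 = 0
s4 (pos 4,5,6,7,12,13,14,15): 0⊕0⊕1⊕0⊕1⊕1⊕1⊕0 = 0
s8 (pos 8,9,10,11,12,13,14,15): 0⊕1⊕0⊕1⊕1⊕1⊕1⊕0 = 1
Syndrome s8…s1 = 1000 → error at position 8.

1000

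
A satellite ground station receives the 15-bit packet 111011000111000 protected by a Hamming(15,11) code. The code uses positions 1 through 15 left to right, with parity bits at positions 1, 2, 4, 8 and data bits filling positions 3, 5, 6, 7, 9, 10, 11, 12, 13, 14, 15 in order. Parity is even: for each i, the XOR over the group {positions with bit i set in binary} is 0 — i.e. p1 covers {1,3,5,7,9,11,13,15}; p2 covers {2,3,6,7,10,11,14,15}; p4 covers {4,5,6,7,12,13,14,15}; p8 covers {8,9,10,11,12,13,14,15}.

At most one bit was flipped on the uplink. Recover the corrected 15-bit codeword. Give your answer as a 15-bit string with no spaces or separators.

111011000111010

s1 (pos 1,3,5,7,9,11,13,15): 1⊕1⊕1⊕0⊕0⊕1⊕0⊕0 = 0
s2 (pos 2,3,6,7,10,11,14,15): 1⊕1⊕1⊕0⊕1⊕1⊕0⊕0 = 1
s4 (pos 4,5,6,7,12,13,14,15): 0⊕1⊕1⊕0⊕1⊕0⊕0⊕0 = 1
s8 (pos 8,9,10,11,12,13,14,15): 0⊕0⊕1⊕1⊕1⊕0⊕0⊕0 = 1
Syndrome s8…s1 = 1110 → error at position 14.
Flip position 14: 111011000111000 → 111011000111010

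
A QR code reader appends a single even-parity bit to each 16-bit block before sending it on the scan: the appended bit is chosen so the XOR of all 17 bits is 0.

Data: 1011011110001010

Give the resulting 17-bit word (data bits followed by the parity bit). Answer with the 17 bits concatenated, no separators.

XOR of the 16 data bits: 1⊕0⊕1⊕1⊕0⊕1⊕1⊕1⊕1⊕0⊕0⊕0⊕1⊕0⊕1⊕0 = 1
Parity bit = 1 (so all 17 bits XOR to 0).

10110111100010101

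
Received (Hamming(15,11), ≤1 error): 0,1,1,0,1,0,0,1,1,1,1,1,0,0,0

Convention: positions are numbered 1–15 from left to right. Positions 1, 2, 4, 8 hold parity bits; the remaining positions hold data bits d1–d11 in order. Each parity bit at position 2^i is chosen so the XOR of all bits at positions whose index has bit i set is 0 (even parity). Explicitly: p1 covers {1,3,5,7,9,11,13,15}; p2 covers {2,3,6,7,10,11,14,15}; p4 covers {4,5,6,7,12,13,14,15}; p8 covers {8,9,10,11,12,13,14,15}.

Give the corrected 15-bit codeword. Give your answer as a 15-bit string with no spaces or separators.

s1 (pos 1,3,5,7,9,11,13,15): 0⊕1⊕1⊕0⊕1⊕1⊕0⊕0 = 0
s2 (pos 2,3,6,7,10,11,14,15): 1⊕1⊕0⊕0⊕1⊕1⊕0⊕0 = 0
s4 (pos 4,5,6,7,12,13,14,15): 0⊕1⊕0⊕0⊕1⊕0⊕0⊕0 = 0
s8 (pos 8,9,10,11,12,13,14,15): 1⊕1⊕1⊕1⊕1⊕0⊕0⊕0 = 1
Syndrome s8…s1 = 1000 → error at position 8.
Flip position 8: 011010011111000 → 011010001111000

011010001111000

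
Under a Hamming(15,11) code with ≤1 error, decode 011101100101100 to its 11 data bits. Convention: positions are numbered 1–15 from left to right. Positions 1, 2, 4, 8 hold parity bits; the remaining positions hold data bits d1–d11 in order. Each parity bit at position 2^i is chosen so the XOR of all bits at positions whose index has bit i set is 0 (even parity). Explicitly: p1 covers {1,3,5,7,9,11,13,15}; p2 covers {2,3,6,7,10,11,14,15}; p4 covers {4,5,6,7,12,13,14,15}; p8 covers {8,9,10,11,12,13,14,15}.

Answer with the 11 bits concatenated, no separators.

s1 (pos 1,3,5,7,9,11,13,15): 0⊕1⊕0⊕1⊕0⊕0⊕1⊕0 = 1
s2 (pos 2,3,6,7,10,11,14,15): 1⊕1⊕1⊕1⊕1⊕0⊕0⊕0 = 1
s4 (pos 4,5,6,7,12,13,14,15): 1⊕0⊕1⊕1⊕1⊕1⊕0⊕0 = 1
s8 (pos 8,9,10,11,12,13,14,15): 0⊕0⊕1⊕0⊕1⊕1⊕0⊕0 = 1
Syndrome s8…s1 = 1111 → error at position 15.
Flip position 15: 011101100101100 → 011101100101101
Read data bits from positions 3,5,6,7,9,10,11,12,13,14,15: 10110101101

10110101101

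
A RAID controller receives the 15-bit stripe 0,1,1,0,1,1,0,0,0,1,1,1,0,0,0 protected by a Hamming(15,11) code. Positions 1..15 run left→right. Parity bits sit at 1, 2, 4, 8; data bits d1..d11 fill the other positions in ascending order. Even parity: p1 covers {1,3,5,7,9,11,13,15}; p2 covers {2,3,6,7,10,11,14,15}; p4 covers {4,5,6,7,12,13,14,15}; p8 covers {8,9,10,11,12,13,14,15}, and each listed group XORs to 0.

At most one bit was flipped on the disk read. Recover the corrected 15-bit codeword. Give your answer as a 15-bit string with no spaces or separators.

011011000111001

s1 (pos 1,3,5,7,9,11,13,15): 0⊕1⊕1⊕0⊕0⊕1⊕0⊕0 = 1
s2 (pos 2,3,6,7,10,11,14,15): 1⊕1⊕1⊕0⊕1⊕1⊕0⊕0 = 1
s4 (pos 4,5,6,7,12,13,14,15): 0⊕1⊕1⊕0⊕1⊕0⊕0⊕0 = 1
s8 (pos 8,9,10,11,12,13,14,15): 0⊕0⊕1⊕1⊕1⊕0⊕0⊕0 = 1
Syndrome s8…s1 = 1111 → error at position 15.
Flip position 15: 011011000111000 → 011011000111001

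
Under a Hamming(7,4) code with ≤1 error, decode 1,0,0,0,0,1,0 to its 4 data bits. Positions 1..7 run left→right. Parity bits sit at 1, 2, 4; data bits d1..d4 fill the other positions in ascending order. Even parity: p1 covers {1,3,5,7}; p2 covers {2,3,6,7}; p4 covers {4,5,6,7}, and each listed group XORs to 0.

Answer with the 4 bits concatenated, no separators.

0011

s1 (pos 1,3,5,7): 1⊕0⊕0⊕0 = 1
s2 (pos 2,3,6,7): 0⊕0⊕1⊕0 = 1
s4 (pos 4,5,6,7): 0⊕0⊕1⊕0 = 1
Syndrome s4…s1 = 111 → error at position 7.
Flip position 7: 1000010 → 1000011
Read data bits from positions 3,5,6,7: 0011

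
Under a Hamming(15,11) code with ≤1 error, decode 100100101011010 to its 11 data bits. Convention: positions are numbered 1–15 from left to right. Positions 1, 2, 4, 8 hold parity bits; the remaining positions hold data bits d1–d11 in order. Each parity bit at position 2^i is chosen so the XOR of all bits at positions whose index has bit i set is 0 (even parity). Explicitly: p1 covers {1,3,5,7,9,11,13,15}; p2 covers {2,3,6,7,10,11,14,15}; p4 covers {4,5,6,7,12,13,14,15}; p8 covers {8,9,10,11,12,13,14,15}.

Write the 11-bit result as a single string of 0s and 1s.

s1 (pos 1,3,5,7,9,11,13,15): 1⊕0⊕0⊕1⊕1⊕1⊕0⊕0 = 0
s2 (pos 2,3,6,7,10,11,14,15): 0⊕0⊕0⊕1⊕0⊕1⊕1⊕0 = 1
s4 (pos 4,5,6,7,12,13,14,15): 1⊕0⊕0⊕1⊕1⊕0⊕1⊕0 = 0
s8 (pos 8,9,10,11,12,13,14,15): 0⊕1⊕0⊕1⊕1⊕0⊕1⊕0 = 0
Syndrome s8…s1 = 0010 → error at position 2.
Flip position 2: 100100101011010 → 110100101011010
Read data bits from positions 3,5,6,7,9,10,11,12,13,14,15: 00011011010

00011011010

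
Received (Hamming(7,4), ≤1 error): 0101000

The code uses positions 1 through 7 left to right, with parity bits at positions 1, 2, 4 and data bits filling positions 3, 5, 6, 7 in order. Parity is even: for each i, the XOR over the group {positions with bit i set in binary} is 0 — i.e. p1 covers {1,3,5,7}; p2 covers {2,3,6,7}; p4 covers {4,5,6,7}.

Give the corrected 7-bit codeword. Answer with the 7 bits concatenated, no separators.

s1 (pos 1,3,5,7): 0⊕0⊕0⊕0 = 0
s2 (pos 2,3,6,7): 1⊕0⊕0⊕0 = 1
s4 (pos 4,5,6,7): 1⊕0⊕0⊕0 = 1
Syndrome s4…s1 = 110 → error at position 6.
Flip position 6: 0101000 → 0101010

0101010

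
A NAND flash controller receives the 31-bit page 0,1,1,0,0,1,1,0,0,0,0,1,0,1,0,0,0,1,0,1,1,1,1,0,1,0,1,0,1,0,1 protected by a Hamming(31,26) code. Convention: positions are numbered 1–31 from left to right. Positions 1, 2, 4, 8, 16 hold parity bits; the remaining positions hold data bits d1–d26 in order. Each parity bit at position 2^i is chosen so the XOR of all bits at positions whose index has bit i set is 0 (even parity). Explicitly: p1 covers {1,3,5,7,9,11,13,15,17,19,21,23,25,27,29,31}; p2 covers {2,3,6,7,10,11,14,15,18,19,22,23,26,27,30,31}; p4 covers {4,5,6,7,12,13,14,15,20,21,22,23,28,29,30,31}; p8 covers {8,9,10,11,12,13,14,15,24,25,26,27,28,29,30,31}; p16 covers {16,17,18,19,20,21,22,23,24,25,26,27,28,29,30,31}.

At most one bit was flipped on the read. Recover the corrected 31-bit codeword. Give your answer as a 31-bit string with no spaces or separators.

0110011000010101010111101010101

s1 (pos 1,3,5,7,9,11,13,15,17,19,21,23,25,27,29,31): 0⊕1⊕0⊕1⊕0⊕0⊕0⊕0⊕0⊕0⊕1⊕1⊕1⊕1⊕1⊕1 = 0
s2 (pos 2,3,6,7,10,11,14,15,18,19,22,23,26,27,30,31): 1⊕1⊕1⊕1⊕0⊕0⊕1⊕0⊕1⊕0⊕1⊕1⊕0⊕1⊕0⊕1 = 0
s4 (pos 4,5,6,7,12,13,14,15,20,21,22,23,28,29,30,31): 0⊕0⊕1⊕1⊕1⊕0⊕1⊕0⊕1⊕1⊕1⊕1⊕0⊕1⊕0⊕1 = 0
s8 (pos 8,9,10,11,12,13,14,15,24,25,26,27,28,29,30,31): 0⊕0⊕0⊕0⊕1⊕0⊕1⊕0⊕0⊕1⊕0⊕1⊕0⊕1⊕0⊕1 = 0
s16 (pos 16,17,18,19,20,21,22,23,24,25,26,27,28,29,30,31): 0⊕0⊕1⊕0⊕1⊕1⊕1⊕1⊕0⊕1⊕0⊕1⊕0⊕1⊕0⊕1 = 1
Syndrome s16…s1 = 10000 → error at position 16.
Flip position 16: 0110011000010100010111101010101 → 0110011000010101010111101010101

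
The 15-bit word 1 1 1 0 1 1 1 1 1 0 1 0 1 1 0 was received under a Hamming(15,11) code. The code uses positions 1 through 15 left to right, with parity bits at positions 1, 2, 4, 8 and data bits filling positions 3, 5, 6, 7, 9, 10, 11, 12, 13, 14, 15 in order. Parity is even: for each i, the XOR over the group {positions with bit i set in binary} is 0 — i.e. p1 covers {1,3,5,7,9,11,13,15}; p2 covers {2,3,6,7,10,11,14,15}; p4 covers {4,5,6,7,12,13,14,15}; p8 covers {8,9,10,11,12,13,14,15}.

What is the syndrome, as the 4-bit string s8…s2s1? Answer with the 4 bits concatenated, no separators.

s1 (pos 1,3,5,7,9,11,13,15): 1⊕1⊕1⊕1⊕1⊕1⊕1⊕0 = 1
s2 (pos 2,3,6,7,10,11,14,15): 1⊕1⊕1⊕1⊕0⊕1⊕1⊕0 = 0
s4 (pos 4,5,6,7,12,13,14,15): 0⊕1⊕1⊕1⊕0⊕1⊕1⊕0 = 1
s8 (pos 8,9,10,11,12,13,14,15): 1⊕1⊕0⊕1⊕0⊕1⊕1⊕0 = 1
Syndrome s8…s1 = 1101 → error at position 13.

1101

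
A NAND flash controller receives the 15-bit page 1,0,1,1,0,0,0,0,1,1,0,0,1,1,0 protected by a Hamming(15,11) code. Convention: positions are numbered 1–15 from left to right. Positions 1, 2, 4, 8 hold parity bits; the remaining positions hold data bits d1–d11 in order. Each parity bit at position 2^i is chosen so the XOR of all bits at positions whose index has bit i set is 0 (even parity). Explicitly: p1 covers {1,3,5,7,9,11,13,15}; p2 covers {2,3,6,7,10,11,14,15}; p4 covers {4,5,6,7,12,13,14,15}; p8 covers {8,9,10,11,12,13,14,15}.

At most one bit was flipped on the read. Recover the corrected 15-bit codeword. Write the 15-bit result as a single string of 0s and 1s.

s1 (pos 1,3,5,7,9,11,13,15): 1⊕1⊕0⊕0⊕1⊕0⊕1⊕0 = 0
s2 (pos 2,3,6,7,10,11,14,15): 0⊕1⊕0⊕0⊕1⊕0⊕1⊕0 = 1
s4 (pos 4,5,6,7,12,13,14,15): 1⊕0⊕0⊕0⊕0⊕1⊕1⊕0 = 1
s8 (pos 8,9,10,11,12,13,14,15): 0⊕1⊕1⊕0⊕0⊕1⊕1⊕0 = 0
Syndrome s8…s1 = 0110 → error at position 6.
Flip position 6: 101100001100110 → 101101001100110

101101001100110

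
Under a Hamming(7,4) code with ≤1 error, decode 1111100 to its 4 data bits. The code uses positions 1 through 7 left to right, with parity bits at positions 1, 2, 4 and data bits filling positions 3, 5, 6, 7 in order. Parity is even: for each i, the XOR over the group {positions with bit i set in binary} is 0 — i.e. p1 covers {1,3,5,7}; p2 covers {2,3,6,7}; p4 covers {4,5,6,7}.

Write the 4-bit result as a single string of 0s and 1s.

s1 (pos 1,3,5,7): 1⊕1⊕1⊕0 = 1
s2 (pos 2,3,6,7): 1⊕1⊕0⊕0 = 0
s4 (pos 4,5,6,7): 1⊕1⊕0⊕0 = 0
Syndrome s4…s1 = 001 → error at position 1.
Flip position 1: 1111100 → 0111100
Read data bits from positions 3,5,6,7: 1100

1100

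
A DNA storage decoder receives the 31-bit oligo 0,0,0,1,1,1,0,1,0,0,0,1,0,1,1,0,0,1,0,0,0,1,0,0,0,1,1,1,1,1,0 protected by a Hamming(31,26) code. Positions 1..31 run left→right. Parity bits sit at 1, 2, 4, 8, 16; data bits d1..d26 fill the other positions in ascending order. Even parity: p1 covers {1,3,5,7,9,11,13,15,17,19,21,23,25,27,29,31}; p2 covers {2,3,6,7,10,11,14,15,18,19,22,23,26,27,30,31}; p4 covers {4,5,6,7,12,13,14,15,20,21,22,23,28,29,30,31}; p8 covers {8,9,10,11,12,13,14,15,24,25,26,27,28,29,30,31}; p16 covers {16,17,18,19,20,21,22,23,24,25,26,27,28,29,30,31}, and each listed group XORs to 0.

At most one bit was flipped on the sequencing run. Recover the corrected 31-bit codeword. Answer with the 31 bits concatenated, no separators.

0001110100010110010001010111110

s1 (pos 1,3,5,7,9,11,13,15,17,19,21,23,25,27,29,31): 0⊕0⊕1⊕0⊕0⊕0⊕0⊕1⊕0⊕0⊕0⊕0⊕0⊕1⊕1⊕0 = 0
s2 (pos 2,3,6,7,10,11,14,15,18,19,22,23,26,27,30,31): 0⊕0⊕1⊕0⊕0⊕0⊕1⊕1⊕1⊕0⊕1⊕0⊕1⊕1⊕1⊕0 = 0
s4 (pos 4,5,6,7,12,13,14,15,20,21,22,23,28,29,30,31): 1⊕1⊕1⊕0⊕1⊕0⊕1⊕1⊕0⊕0⊕1⊕0⊕1⊕1⊕1⊕0 = 0
s8 (pos 8,9,10,11,12,13,14,15,24,25,26,27,28,29,30,31): 1⊕0⊕0⊕0⊕1⊕0⊕1⊕1⊕0⊕0⊕1⊕1⊕1⊕1⊕1⊕0 = 1
s16 (pos 16,17,18,19,20,21,22,23,24,25,26,27,28,29,30,31): 0⊕0⊕1⊕0⊕0⊕0⊕1⊕0⊕0⊕0⊕1⊕1⊕1⊕1⊕1⊕0 = 1
Syndrome s16…s1 = 11000 → error at position 24.
Flip position 24: 0001110100010110010001000111110 → 0001110100010110010001010111110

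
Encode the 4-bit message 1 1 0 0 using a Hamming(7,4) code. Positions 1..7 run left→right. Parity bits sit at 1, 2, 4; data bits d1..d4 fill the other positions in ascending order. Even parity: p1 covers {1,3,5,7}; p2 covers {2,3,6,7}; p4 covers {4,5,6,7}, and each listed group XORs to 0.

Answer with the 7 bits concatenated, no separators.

0111100

Place data at non-parity positions: p1 p2 1 p4 1 0 0
p1 (pos 1,3,5,7): XOR of data positions = 1⊕1⊕0 = 0
p2 (pos 2,3,6,7): XOR of data positions = 1⊕0⊕0 = 1
p4 (pos 4,5,6,7): XOR of data positions = 1⊕0⊕0 = 1
Codeword: 0111100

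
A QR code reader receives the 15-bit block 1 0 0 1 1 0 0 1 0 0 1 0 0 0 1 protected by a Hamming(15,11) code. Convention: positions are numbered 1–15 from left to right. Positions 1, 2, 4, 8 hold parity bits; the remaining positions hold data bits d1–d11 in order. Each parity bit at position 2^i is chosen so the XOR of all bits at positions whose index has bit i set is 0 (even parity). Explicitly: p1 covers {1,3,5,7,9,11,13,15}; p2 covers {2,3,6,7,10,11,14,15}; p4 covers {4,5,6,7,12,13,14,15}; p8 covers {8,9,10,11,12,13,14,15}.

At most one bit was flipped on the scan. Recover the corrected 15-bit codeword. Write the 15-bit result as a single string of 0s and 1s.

s1 (pos 1,3,5,7,9,11,13,15): 1⊕0⊕1⊕0⊕0⊕1⊕0⊕1 = 0
s2 (pos 2,3,6,7,10,11,14,15): 0⊕0⊕0⊕0⊕0⊕1⊕0⊕1 = 0
s4 (pos 4,5,6,7,12,13,14,15): 1⊕1⊕0⊕0⊕0⊕0⊕0⊕1 = 1
s8 (pos 8,9,10,11,12,13,14,15): 1⊕0⊕0⊕1⊕0⊕0⊕0⊕1 = 1
Syndrome s8…s1 = 1100 → error at position 12.
Flip position 12: 100110010010001 → 100110010011001

100110010011001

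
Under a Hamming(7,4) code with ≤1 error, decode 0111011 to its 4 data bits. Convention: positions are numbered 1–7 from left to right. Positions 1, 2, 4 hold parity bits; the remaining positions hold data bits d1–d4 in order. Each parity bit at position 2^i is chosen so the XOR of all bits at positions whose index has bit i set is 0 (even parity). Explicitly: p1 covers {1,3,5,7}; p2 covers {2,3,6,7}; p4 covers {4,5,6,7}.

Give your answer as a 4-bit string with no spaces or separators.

s1 (pos 1,3,5,7): 0⊕1⊕0⊕1 = 0
s2 (pos 2,3,6,7): 1⊕1⊕1⊕1 = 0
s4 (pos 4,5,6,7): 1⊕0⊕1⊕1 = 1
Syndrome s4…s1 = 100 → error at position 4.
Flip position 4: 0111011 → 0110011
Read data bits from positions 3,5,6,7: 1011

1011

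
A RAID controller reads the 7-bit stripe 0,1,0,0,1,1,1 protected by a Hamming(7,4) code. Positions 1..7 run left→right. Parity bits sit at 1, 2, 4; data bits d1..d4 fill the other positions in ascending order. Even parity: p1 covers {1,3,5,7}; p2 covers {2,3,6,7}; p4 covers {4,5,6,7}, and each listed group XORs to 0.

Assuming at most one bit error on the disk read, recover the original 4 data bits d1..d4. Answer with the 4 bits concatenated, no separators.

s1 (pos 1,3,5,7): 0⊕0⊕1⊕1 = 0
s2 (pos 2,3,6,7): 1⊕0⊕1⊕1 = 1
s4 (pos 4,5,6,7): 0⊕1⊕1⊕1 = 1
Syndrome s4…s1 = 110 → error at position 6.
Flip position 6: 0100111 → 0100101
Read data bits from positions 3,5,6,7: 0101

0101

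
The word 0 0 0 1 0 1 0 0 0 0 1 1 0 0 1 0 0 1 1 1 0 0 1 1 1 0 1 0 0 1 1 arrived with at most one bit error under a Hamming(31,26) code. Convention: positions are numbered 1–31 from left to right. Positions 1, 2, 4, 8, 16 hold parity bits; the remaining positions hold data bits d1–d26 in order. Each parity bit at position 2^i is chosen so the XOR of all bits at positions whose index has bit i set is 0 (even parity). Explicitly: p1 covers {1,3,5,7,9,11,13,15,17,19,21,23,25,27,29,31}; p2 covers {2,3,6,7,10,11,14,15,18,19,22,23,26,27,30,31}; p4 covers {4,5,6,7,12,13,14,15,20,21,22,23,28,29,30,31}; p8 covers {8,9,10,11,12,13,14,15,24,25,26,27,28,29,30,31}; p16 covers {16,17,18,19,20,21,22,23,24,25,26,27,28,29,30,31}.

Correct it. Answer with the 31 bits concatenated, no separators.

s1 (pos 1,3,5,7,9,11,13,15,17,19,21,23,25,27,29,31): 0⊕0⊕0⊕0⊕0⊕1⊕0⊕1⊕0⊕1⊕0⊕1⊕1⊕1⊕0⊕1 = 1
s2 (pos 2,3,6,7,10,11,14,15,18,19,22,23,26,27,30,31): 0⊕0⊕1⊕0⊕0⊕1⊕0⊕1⊕1⊕1⊕0⊕1⊕0⊕1⊕1⊕1 = 1
s4 (pos 4,5,6,7,12,13,14,15,20,21,22,23,28,29,30,31): 1⊕0⊕1⊕0⊕1⊕0⊕0⊕1⊕1⊕0⊕0⊕1⊕0⊕0⊕1⊕1 = 0
s8 (pos 8,9,10,11,12,13,14,15,24,25,26,27,28,29,30,31): 0⊕0⊕0⊕1⊕1⊕0⊕0⊕1⊕1⊕1⊕0⊕1⊕0⊕0⊕1⊕1 = 0
s16 (pos 16,17,18,19,20,21,22,23,24,25,26,27,28,29,30,31): 0⊕0⊕1⊕1⊕1⊕0⊕0⊕1⊕1⊕1⊕0⊕1⊕0⊕0⊕1⊕1 = 1
Syndrome s16…s1 = 10011 → error at position 19.
Flip position 19: 0001010000110010011100111010011 → 0001010000110010010100111010011

0001010000110010010100111010011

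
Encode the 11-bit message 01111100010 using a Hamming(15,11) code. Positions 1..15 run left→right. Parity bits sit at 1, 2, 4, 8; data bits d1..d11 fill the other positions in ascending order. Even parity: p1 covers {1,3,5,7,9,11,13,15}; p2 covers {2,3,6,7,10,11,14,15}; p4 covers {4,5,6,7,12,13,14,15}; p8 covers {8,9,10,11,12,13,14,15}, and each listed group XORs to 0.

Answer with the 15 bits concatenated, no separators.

Place data at non-parity positions: p1 p2 0 p4 1 1 1 p8 1 1 0 0 0 1 0
p1 (pos 1,3,5,7,9,11,13,15): XOR of data positions = 0⊕1⊕1⊕1⊕0⊕0⊕0 = 1
p2 (pos 2,3,6,7,10,11,14,15): XOR of data positions = 0⊕1⊕1⊕1⊕0⊕1⊕0 = 0
p4 (pos 4,5,6,7,12,13,14,15): XOR of data positions = 1⊕1⊕1⊕0⊕0⊕1⊕0 = 0
p8 (pos 8,9,10,11,12,13,14,15): XOR of data positions = 1⊕1⊕0⊕0⊕0⊕1⊕0 = 1
Codeword: 100011111100010

100011111100010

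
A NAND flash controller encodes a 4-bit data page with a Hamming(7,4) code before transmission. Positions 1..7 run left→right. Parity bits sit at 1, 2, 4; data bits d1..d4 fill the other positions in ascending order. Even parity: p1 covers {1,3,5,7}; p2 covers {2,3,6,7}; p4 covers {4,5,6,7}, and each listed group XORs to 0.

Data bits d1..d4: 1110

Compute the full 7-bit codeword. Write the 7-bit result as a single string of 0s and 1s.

0010110

Place data at non-parity positions: p1 p2 1 p4 1 1 0
p1 (pos 1,3,5,7): XOR of data positions = 1⊕1⊕0 = 0
p2 (pos 2,3,6,7): XOR of data positions = 1⊕1⊕0 = 0
p4 (pos 4,5,6,7): XOR of data positions = 1⊕1⊕0 = 0
Codeword: 0010110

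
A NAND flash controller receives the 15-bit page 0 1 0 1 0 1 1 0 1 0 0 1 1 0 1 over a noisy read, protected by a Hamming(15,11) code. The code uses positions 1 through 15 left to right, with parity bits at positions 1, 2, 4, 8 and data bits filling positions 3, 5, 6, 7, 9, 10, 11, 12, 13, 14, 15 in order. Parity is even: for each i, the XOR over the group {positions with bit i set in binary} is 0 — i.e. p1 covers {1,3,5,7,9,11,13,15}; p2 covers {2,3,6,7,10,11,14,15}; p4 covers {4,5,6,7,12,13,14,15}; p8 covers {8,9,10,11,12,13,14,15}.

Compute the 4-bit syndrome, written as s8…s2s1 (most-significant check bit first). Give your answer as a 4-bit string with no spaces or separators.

s1 (pos 1,3,5,7,9,11,13,15): 0⊕0⊕0⊕1⊕1⊕0⊕1⊕1 = 0
s2 (pos 2,3,6,7,10,11,14,15): 1⊕0⊕1⊕1⊕0⊕0⊕0⊕1 = 0
s4 (pos 4,5,6,7,12,13,14,15): 1⊕0⊕1⊕1⊕1⊕1⊕0⊕1 = 0
s8 (pos 8,9,10,11,12,13,14,15): 0⊕1⊕0⊕0⊕1⊕1⊕0⊕1 = 0
Syndrome s8…s1 = 0000 → no error.

0000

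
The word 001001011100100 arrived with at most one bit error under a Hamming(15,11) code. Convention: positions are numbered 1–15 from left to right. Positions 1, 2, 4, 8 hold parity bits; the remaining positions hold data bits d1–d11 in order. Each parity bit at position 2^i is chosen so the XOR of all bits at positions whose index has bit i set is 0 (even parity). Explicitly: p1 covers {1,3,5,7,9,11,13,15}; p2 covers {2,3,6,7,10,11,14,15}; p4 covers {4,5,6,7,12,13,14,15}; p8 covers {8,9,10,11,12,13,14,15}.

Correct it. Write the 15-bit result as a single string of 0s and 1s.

000001011100100

s1 (pos 1,3,5,7,9,11,13,15): 0⊕1⊕0⊕0⊕1⊕0⊕1⊕0 = 1
s2 (pos 2,3,6,7,10,11,14,15): 0⊕1⊕1⊕0⊕1⊕0⊕0⊕0 = 1
s4 (pos 4,5,6,7,12,13,14,15): 0⊕0⊕1⊕0⊕0⊕1⊕0⊕0 = 0
s8 (pos 8,9,10,11,12,13,14,15): 1⊕1⊕1⊕0⊕0⊕1⊕0⊕0 = 0
Syndrome s8…s1 = 0011 → error at position 3.
Flip position 3: 001001011100100 → 000001011100100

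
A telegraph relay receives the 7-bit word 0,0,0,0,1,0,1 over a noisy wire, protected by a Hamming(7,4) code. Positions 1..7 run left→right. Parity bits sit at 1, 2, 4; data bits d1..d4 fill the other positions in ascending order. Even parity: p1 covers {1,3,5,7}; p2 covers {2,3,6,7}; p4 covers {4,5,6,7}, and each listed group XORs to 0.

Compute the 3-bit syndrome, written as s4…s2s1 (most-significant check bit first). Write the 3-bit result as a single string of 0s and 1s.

s1 (pos 1,3,5,7): 0⊕0⊕1⊕1 = 0
s2 (pos 2,3,6,7): 0⊕0⊕0⊕1 = 1
s4 (pos 4,5,6,7): 0⊕1⊕0⊕1 = 0
Syndrome s4…s1 = 010 → error at position 2.

010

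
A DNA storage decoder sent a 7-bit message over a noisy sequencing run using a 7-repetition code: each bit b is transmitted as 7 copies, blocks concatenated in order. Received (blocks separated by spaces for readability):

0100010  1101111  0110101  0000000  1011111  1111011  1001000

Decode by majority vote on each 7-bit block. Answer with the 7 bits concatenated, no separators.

0110110

Block 1 (0100010): 2 ones → 0
Block 2 (1101111): 6 ones → 1
Block 3 (0110101): 4 ones → 1
Block 4 (0000000): 0 ones → 0
Block 5 (1011111): 6 ones → 1
Block 6 (1111011): 6 ones → 1
Block 7 (1001000): 2 ones → 0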